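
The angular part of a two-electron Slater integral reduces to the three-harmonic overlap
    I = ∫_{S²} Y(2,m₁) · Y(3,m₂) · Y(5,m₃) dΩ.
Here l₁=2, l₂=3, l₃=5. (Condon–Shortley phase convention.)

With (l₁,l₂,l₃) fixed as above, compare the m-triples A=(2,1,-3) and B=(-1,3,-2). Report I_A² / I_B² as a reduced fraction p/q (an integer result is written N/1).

Shared (l₁,l₂,l₃)=(2,3,5): N and (l;000)² cancel in I_A²/I_B².
A: Δ = 0!·4!·6!/11! = 1/2310; Racah Σ t=0..0: t=0:+1/1152 = 1/1152; ⇒ 3j(2 3 5; 2 1 -3)² = 1/33, sgn +1
B: Δ = 0!·4!·6!/11! = 1/2310; Racah Σ t=0..0: t=0:+1/4320 = 1/4320; ⇒ 3j(2 3 5; -1 3 -2)² = 1/330, sgn -1
I_A²/I_B² = (1/33)/(1/330) = 10/1

10/1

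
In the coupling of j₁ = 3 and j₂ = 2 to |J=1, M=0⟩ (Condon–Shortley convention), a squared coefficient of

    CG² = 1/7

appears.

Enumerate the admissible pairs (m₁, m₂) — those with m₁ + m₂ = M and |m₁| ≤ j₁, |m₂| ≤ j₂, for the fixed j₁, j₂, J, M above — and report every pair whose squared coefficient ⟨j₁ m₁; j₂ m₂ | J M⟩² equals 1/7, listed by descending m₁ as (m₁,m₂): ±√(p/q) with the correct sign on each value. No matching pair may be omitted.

Admissible pairs with m₁+m₂ = M = 0: (-2,2), (-1,1), (0,0), (1,-1), (2,-2)
  (m₁,m₂)=(2,-2): CG² = 1/7, CG = +√(1/7)   ← matches the target
  (m₁,m₂)=(1,-1): CG² = 8/35, CG = −√(8/35)
  (m₁,m₂)=(0,0): CG² = 9/35, CG = +√(9/35)
  (m₁,m₂)=(-1,1): CG² = 8/35, CG = −√(8/35)
  (m₁,m₂)=(-2,2): CG² = 1/7, CG = +√(1/7)   ← matches the target
Pairs with CG² = 1/7: (2,-2): +√(1/7); (-2,2): +√(1/7)

(2,-2): +√(1/7); (-2,2): +√(1/7)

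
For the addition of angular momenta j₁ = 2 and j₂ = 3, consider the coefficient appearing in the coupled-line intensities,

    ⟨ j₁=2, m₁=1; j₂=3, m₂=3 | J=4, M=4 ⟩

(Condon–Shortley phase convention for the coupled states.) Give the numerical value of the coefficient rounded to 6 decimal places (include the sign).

j₁+j₂−J=1  J+j₁−j₂=3  J−j₁+j₂=5  j₁+j₂+J+1=10
(j₁±m₁, j₂±m₂, J±M) = (3,1,6,0,8,0)
P² = 311040
sum k=1..1:
  [1] −1/720 = -1/720
S = -1/720
C² = P²·S² = 3/5 ; C = -0.774597

-0.774597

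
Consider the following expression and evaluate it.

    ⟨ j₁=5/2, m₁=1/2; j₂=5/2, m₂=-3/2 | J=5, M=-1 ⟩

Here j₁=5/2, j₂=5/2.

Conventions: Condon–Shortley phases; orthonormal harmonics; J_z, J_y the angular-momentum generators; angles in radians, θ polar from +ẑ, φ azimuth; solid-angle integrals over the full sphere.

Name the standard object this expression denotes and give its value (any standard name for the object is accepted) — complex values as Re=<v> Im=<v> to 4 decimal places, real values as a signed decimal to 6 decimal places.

Clebsch–Gordan coefficient, +√(5/21) ≈ +0.487950

This is a Clebsch–Gordan (vector-coupling) coefficient.
j₁+j₂−J=0  J+j₁−j₂=5  J−j₁+j₂=5  j₁+j₂+J+1=11
(j₁±m₁, j₂±m₂, J±M) = (3,2,1,4,4,6)
P² = 138240/7
sum k=0..0:
  [0] +1/288 = 1/288
S = 1/288
C² = P²·S² = 5/21 ; C = +0.487950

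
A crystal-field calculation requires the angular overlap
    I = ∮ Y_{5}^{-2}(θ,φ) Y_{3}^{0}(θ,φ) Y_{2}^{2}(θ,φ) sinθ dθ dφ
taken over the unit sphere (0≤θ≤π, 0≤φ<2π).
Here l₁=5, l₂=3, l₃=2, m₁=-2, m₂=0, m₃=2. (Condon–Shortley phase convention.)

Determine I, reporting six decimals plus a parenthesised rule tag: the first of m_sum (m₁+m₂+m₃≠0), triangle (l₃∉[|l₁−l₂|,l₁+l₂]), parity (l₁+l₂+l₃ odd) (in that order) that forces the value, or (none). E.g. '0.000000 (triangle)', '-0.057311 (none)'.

0.141758 (none)

m-sum 0 ✓  L=10 even ✓  2≤2≤8 ✓
Π(2lᵢ+1) = 11×7×5 = 385
triangle coeff Δ(5,3,2) = 1/2310
Σ_t [3,3]: t=3:−1/144 = -1/144
(3j)²=10/231 [(5 3 2; 0 0 0)], sign=-1
Σ_t [3,3]: t=3:−1/864 = -1/864
(3j)²=1/66 [(5 3 2; -2 0 2)], sign=-1
⇒ 4πI² = 25/99
I = (+1)√(25/99/(4π)) = 0.14175797
No selection rule forces the value: the integral is nonzero (none).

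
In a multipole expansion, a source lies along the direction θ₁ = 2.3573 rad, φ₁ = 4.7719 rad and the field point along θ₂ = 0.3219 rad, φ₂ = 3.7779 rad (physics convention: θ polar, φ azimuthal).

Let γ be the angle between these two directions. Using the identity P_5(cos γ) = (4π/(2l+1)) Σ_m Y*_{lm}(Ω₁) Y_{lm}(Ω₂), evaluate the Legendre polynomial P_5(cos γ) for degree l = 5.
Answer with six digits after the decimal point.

Addition theorem: P_5(cos γ) = (4π/11) Σ_m Y*_{lm}(Ω₁) Y_{lm}(Ω₂), m = −5…5:
  [-5]  conj(Y_{5,-5})(Ω₁) = 0.02392 - 0.07801j ; Y_{5,-5}(Ω₂) = 0.00147 - 0.00006j ; Δ = 0.00003 - 0.00012j
  [-4]  conj(Y_{5,-4})(Ω₁) = -0.25130 - 0.06098j ; Y_{5,-4}(Ω₂) = -0.01154 - 0.00783j ; Δ = 0.00242 + 0.00267j
  [-3]  conj(Y_{5,-3})(Ω₁) = -0.07599 + 0.42108j ; Y_{5,-3}(Ω₂) = 0.02580 + 0.07336j ; Δ = -0.03285 + 0.00529j
  [-2]  conj(Y_{5,-2})(Ω₁) = 0.29912 + 0.03577j ; Y_{5,-2}(Ω₂) = 0.08035 - 0.26144j ; Δ = 0.03339 - 0.07533j
  [-1]  conj(Y_{5,-1})(Ω₁) = -0.00999 + 0.16761j ; Y_{5,-1}(Ω₂) = -0.44073 + 0.32562j ; Δ = -0.05018 - 0.07712j
  [+0]  conj(Y_{5,0})(Ω₁) = 0.35248 + 0.00000j ; Y_{5,0}(Ω₂) = 0.33573 + 0.00000j ; Δ = 0.11834 + 0.00000j
  [+1]  conj(Y_{5,1})(Ω₁) = 0.00999 + 0.16761j ; Y_{5,1}(Ω₂) = 0.44073 + 0.32562j ; Δ = -0.05018 + 0.07712j
  [+2]  conj(Y_{5,2})(Ω₁) = 0.29912 - 0.03577j ; Y_{5,2}(Ω₂) = 0.08035 + 0.26144j ; Δ = 0.03339 + 0.07533j
  [+3]  conj(Y_{5,3})(Ω₁) = 0.07599 + 0.42108j ; Y_{5,3}(Ω₂) = -0.02580 + 0.07336j ; Δ = -0.03285 - 0.00529j
  [+4]  conj(Y_{5,4})(Ω₁) = -0.25130 + 0.06098j ; Y_{5,4}(Ω₂) = -0.01154 + 0.00783j ; Δ = 0.00242 - 0.00267j
  [+5]  conj(Y_{5,5})(Ω₁) = -0.02392 - 0.07801j ; Y_{5,5}(Ω₂) = -0.00147 - 0.00006j ; Δ = 0.00003 + 0.00012j
Total Σ_m = 0.02396 + 0.00000j. Multiply by 1.142397: 0.02737 + 0.00000j. P_5(cos γ) = 0.027373

0.027373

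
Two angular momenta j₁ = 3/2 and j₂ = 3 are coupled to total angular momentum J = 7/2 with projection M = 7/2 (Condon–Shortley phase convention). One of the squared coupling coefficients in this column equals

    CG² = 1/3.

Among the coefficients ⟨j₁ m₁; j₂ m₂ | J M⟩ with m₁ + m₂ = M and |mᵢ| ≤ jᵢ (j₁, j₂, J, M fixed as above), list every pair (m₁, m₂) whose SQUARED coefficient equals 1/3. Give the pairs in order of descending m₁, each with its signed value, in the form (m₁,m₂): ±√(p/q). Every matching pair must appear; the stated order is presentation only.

(3/2,2): +√(1/3)

Admissible pairs with m₁+m₂ = M = 7/2: (1/2,3), (3/2,2)
  (m₁,m₂)=(3/2,2): CG² = 1/3, CG = +√(1/3)   ← matches the target
  (m₁,m₂)=(1/2,3): CG² = 2/3, CG = −√(2/3)
Pairs with CG² = 1/3: (3/2,2): +√(1/3)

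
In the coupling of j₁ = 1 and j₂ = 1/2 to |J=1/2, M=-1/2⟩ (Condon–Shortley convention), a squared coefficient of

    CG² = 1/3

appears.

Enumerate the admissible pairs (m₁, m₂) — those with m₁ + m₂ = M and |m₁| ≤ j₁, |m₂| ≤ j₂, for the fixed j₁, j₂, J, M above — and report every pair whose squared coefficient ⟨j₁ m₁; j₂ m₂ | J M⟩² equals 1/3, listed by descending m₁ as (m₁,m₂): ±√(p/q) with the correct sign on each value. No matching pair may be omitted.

Admissible pairs with m₁+m₂ = M = -1/2: (-1,1/2), (0,-1/2)
  (m₁,m₂)=(0,-1/2): CG² = 1/3, CG = +√(1/3)   ← matches the target
  (m₁,m₂)=(-1,1/2): CG² = 2/3, CG = −√(2/3)
Pairs with CG² = 1/3: (0,-1/2): +√(1/3)

(0,-1/2): +√(1/3)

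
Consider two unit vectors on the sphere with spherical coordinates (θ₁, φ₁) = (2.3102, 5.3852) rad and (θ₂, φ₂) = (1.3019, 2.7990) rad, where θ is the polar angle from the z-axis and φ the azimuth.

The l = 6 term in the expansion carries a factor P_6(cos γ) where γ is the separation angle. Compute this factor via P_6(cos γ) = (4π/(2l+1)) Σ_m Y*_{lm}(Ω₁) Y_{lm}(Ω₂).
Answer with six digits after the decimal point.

Summing Y*_{l m}(θ₁,φ₁)·Y_{l m}(θ₂,φ₂) over m ∈ [−6, 6]; prefactor 4π/(2·6+1) = 0.966644:
  [-6]  conj(Y_{6,-6})(Ω₁) = +0.049150+0.061339i ; Y_{6,-6}(Ω₂) = -0.180735+0.343162i ; Δ = -0.029932+0.005780i
  [-5]  conj(Y_{6,-5})(Ω₁) = +0.054788-0.242203i ; Y_{6,-5}(Ω₂) = +0.052459-0.366504i ; Δ = -0.085895-0.032786i
  [-4]  conj(Y_{6,-4})(Ω₁) = -0.382431+0.184899i ; Y_{6,-4}(Ω₂) = -0.013721-0.067542i ; Δ = +0.017736+0.023293i
  [-3]  conj(Y_{6,-3})(Ω₁) = +0.318386+0.152871i ; Y_{6,-3}(Ω₂) = +0.178163+0.295197i ; Δ = +0.011598+0.121223i
  [-2]  conj(Y_{6,-2})(Ω₁) = +0.014662+0.064012i ; Y_{6,-2}(Ω₂) = -0.024854-0.020313i ; Δ = +0.000936-0.001889i
  [-1]  conj(Y_{6,-1})(Ω₁) = +0.232410-0.291665i ; Y_{6,-1}(Ω₂) = -0.302823-0.108004i ; Δ = -0.101880+0.063222i
  [+0]  conj(Y_{6,0})(Ω₁) = -0.040876-0.000000i ; Y_{6,0}(Ω₂) = +0.058667+0.000000i ; Δ = -0.002398-0.000000i
  [+1]  conj(Y_{6,1})(Ω₁) = -0.232410-0.291665i ; Y_{6,1}(Ω₂) = +0.302823-0.108004i ; Δ = -0.101880-0.063222i
  [+2]  conj(Y_{6,2})(Ω₁) = +0.014662-0.064012i ; Y_{6,2}(Ω₂) = -0.024854+0.020313i ; Δ = +0.000936+0.001889i
  [+3]  conj(Y_{6,3})(Ω₁) = -0.318386+0.152871i ; Y_{6,3}(Ω₂) = -0.178163+0.295197i ; Δ = +0.011598-0.121223i
  [+4]  conj(Y_{6,4})(Ω₁) = -0.382431-0.184899i ; Y_{6,4}(Ω₂) = -0.013721+0.067542i ; Δ = +0.017736-0.023293i
  [+5]  conj(Y_{6,5})(Ω₁) = -0.054788-0.242203i ; Y_{6,5}(Ω₂) = -0.052459-0.366504i ; Δ = -0.085895+0.032786i
  [+6]  conj(Y_{6,6})(Ω₁) = +0.049150-0.061339i ; Y_{6,6}(Ω₂) = -0.180735-0.343162i ; Δ = -0.029932-0.005780i
Accumulated sum -0.377273-0.000000i; after 4π/(2l+1) scaling, -0.364689-0.000000i ⇒ P_6 = -0.364689

-0.364689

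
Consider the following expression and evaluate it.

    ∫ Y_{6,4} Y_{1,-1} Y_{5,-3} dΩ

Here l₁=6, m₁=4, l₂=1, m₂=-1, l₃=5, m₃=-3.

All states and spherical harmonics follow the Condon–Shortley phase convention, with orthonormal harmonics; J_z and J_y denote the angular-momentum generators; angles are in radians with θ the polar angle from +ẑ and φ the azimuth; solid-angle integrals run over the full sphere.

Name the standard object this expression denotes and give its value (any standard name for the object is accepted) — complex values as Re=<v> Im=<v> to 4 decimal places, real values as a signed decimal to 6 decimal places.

Gaunt coefficient, +0.274090

This is a Gaunt coefficient — the integral of a triple product of spherical harmonics over the sphere.
Rules hold: Σm=0, L=12 even, 5≤5≤7.
N = 13·3·11 = 429
Δ = 2!·10!·0!/13! = 1/858
Racah Σ t=1..1: t=1:−1/14400 = -1/14400
⇒ 3j(6 1 5; 0 0 0)² = 6/143, sgn +1
Racah Σ t=0..0: t=0:+1/161280 = 1/161280
⇒ 3j(6 1 5; 4 -1 -3)² = 15/286, sgn +1
4πI² = N·(3j₀)²·(3jₘ)² = 135/143
I = +1·√(0.944056/4π) = 0.27409047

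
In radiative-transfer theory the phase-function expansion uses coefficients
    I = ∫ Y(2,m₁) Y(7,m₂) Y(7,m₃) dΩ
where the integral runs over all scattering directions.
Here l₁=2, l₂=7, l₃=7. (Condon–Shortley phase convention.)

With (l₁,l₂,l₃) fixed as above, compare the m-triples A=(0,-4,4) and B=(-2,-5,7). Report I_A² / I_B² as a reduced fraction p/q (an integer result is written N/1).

32/273

l's match ⇒ only the (l;m) 3-j factors differ between A and B.
A: triangle coeff Δ(2,7,7) = 1/185640; Σ_t [0,2]: t=0:+1/8709120 t=1:−1/7257600 t=2:+1/159667200 = -1/59875200; (3j)²=8/23205 [(2 7 7; 0 -4 4)], sign=+1
B: triangle coeff Δ(2,7,7) = 1/185640; Σ_t [2,2]: t=2:+1/1916006400 = 1/1916006400; (3j)²=1/340 [(2 7 7; -2 -5 7)], sign=+1
I_A²/I_B² = (8/23205)/(1/340) = 32/273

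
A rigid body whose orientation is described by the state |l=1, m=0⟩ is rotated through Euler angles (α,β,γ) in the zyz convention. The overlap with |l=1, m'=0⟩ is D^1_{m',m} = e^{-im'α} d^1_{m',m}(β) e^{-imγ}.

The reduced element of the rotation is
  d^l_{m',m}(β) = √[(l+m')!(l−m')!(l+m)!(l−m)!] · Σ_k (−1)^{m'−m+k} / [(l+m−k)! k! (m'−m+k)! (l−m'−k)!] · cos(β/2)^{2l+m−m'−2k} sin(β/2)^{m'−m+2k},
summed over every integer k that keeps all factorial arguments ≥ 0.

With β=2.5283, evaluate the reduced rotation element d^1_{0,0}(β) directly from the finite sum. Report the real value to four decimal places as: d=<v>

d=-0.8178

d^1_{0,0}(β=2.5283) via the finite sum:
With c≡cos(β/2)=0.301863 and s≡sin(β/2)=0.953351, N=[1·1·1·1]^{1/2}=1.000000
The bounds max(0,m−m')=0 and min(l+m,l−m')=1 give 2 terms
  k=0: (−1)^0·1.0000/(1)·0.3019^2·0.9534^0 = +0.091121
  k=1: (−1)^1·1.0000/(1)·0.3019^0·0.9534^2 = -0.908879
d^1_{0,0}(2.5283) = +0.091121 -0.908879 = -0.817757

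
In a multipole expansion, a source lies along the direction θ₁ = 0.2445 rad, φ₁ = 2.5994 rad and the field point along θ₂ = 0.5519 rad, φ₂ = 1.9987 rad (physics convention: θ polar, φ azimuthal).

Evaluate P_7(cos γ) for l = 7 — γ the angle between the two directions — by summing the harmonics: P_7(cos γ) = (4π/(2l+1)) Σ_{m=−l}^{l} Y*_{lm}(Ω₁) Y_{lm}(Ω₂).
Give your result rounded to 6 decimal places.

Expand P_7 via completeness: Σ_{m} conj(Y_{7,m}) at Ω₁ times Y_{7,m} at Ω₂ —
  [-7]  conj(Y_{7,-7})(Ω₁) = (0.000019, -0.000015) ; Y_{7,-7}(Ω₂) = (0.000794, -0.005388) ; Δ = (-0.000000, -0.000000)
  [-6]  conj(Y_{7,-6})(Ω₁) = (-0.000363, 0.000041) ; Y_{7,-6}(Ω₂) = (0.027789, 0.017976) ; Δ = (-0.000011, -0.000005)
  [-5]  conj(Y_{7,-5})(Ω₁) = (0.003115, 0.001431) ; Y_{7,-5}(Ω₂) = (-0.103219, 0.065974) ; Δ = (-0.000416, 0.000058)
  [-4]  conj(Y_{7,-4})(Ω₁) = (-0.012716, -0.018668) ; Y_{7,-4}(Ω₂) = (-0.042593, -0.300466) ; Δ = (-0.005067, 0.004616)
  [-3]  conj(Y_{7,-3})(Ω₁) = (0.005915, 0.105921) ; Y_{7,-3}(Ω₂) = (0.463820, 0.136939) ; Δ = (-0.011761, 0.049938)
  [-2]  conj(Y_{7,-2})(Ω₁) = (0.158754, -0.300223) ; Y_{7,-2}(Ω₂) = (-0.250303, 0.288288) ; Δ = (0.046814, 0.120914)
  [-1]  conj(Y_{7,-1})(Ω₁) = (-0.547245, 0.329668) ; Y_{7,-1}(Ω₂) = (0.053047, 0.116310) ; Δ = (-0.067374, -0.046162)
  [+0]  conj(Y_{7,0})(Ω₁) = (0.350883, -0.000000) ; Y_{7,0}(Ω₂) = (-0.430397, 0.000000) ; Δ = (-0.151019, 0.000000)
  [+1]  conj(Y_{7,1})(Ω₁) = (0.547245, 0.329668) ; Y_{7,1}(Ω₂) = (-0.053047, 0.116310) ; Δ = (-0.067374, 0.046162)
  [+2]  conj(Y_{7,2})(Ω₁) = (0.158754, 0.300223) ; Y_{7,2}(Ω₂) = (-0.250303, -0.288288) ; Δ = (0.046814, -0.120914)
  [+3]  conj(Y_{7,3})(Ω₁) = (-0.005915, 0.105921) ; Y_{7,3}(Ω₂) = (-0.463820, 0.136939) ; Δ = (-0.011761, -0.049938)
  [+4]  conj(Y_{7,4})(Ω₁) = (-0.012716, 0.018668) ; Y_{7,4}(Ω₂) = (-0.042593, 0.300466) ; Δ = (-0.005067, -0.004616)
  [+5]  conj(Y_{7,5})(Ω₁) = (-0.003115, 0.001431) ; Y_{7,5}(Ω₂) = (0.103219, 0.065974) ; Δ = (-0.000416, -0.000058)
  [+6]  conj(Y_{7,6})(Ω₁) = (-0.000363, -0.000041) ; Y_{7,6}(Ω₂) = (0.027789, -0.017976) ; Δ = (-0.000011, 0.000005)
  [+7]  conj(Y_{7,7})(Ω₁) = (-0.000019, -0.000015) ; Y_{7,7}(Ω₂) = (-0.000794, -0.005388) ; Δ = (-0.000000, 0.000000)
Σ over m = (-0.226649, 0.000000); ×(4π/15) → (-0.189877, 0.000000). Real part: -0.189877

-0.189877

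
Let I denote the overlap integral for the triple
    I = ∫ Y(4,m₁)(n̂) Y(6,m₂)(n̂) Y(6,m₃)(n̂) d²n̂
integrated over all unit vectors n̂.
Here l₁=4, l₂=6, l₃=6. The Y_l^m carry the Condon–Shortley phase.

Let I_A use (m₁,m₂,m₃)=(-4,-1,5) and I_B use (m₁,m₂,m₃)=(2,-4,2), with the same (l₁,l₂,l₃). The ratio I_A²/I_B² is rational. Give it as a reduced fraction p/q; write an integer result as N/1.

Shared (l₁,l₂,l₃)=(4,6,6): N and (l;000)² cancel in I_A²/I_B².
A: Δ = 4!·4!·8!/17! = 1/15315300; Racah Σ t=4..4: t=4:+1/2903040 = 1/2903040; ⇒ 3j(4 6 6; -4 -1 5)² = 5/663, sgn -1
B: Δ = 4!·4!·8!/17! = 1/15315300; Racah Σ t=0..2: t=0:+1/138240 t=1:−1/181440 t=2:+1/3870720 = 23/11612160; ⇒ 3j(4 6 6; 2 -4 2)² = 529/204204, sgn +1
I_A²/I_B² = (5/663)/(529/204204) = 1540/529

1540/529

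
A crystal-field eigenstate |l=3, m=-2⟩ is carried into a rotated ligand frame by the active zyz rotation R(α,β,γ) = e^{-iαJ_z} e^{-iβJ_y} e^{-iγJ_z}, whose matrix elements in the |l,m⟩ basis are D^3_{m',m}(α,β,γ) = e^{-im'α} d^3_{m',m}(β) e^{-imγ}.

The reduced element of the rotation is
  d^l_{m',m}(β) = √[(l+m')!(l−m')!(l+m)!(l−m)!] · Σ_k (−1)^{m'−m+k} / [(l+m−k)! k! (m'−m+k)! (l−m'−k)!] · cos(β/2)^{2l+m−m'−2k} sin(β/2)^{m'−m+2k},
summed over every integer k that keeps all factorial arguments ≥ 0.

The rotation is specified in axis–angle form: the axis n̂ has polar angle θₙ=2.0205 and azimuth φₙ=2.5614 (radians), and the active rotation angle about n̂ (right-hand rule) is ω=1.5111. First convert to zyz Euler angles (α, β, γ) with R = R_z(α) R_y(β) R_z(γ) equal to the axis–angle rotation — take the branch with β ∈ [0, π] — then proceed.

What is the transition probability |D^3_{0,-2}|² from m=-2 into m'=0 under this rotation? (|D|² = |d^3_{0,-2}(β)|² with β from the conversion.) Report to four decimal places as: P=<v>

Axis–angle → zyz. n̂ = (sinθₙcosφₙ, sinθₙsinφₙ, cosθₙ) = (-0.753203, +0.493682, -0.434699), ω = 1.5111.
R = I cosω + sinω [n̂]ₓ + (1−cosω) n̂n̂ᵀ gives
  R = [+0.593129, +0.084266, +0.800685; -0.783583, +0.288842, +0.550062; -0.184920, -0.953661, +0.237350]
β = atan2(√(R₁₃²+R₂₃²), R₃₃) = 1.331159; α = atan2(R₂₃, R₁₃) mod 2π = 0.601940; γ = atan2(R₃₂, −R₃₁) mod 2π = 4.903918
First d^3_{0,-2}(β=1.3312), then the phase factors e^{-i(0)α} and e^{-i(-2)γ}:
Half-angle: c=0.786559, s=0.617515. N=√(6·6·1·120)=65.726707
Admissible k: 0..1 (factorial args all ≥0)
  k=0: (−1)^2·65.7267/(12)·0.7866^4·0.6175^2 = +0.799431
  k=1: (−1)^3·65.7267/(12)·0.7866^2·0.6175^4 = -0.492735
d^3_{0,-2}(1.3312) = +0.799431 -0.492735 = +0.306696
|D^3_{0,-2}|² = |d^3_{0,-2}(β)|² = (+0.306696)² = 0.094062 (the z-rotation phases have unit modulus)

P=0.0941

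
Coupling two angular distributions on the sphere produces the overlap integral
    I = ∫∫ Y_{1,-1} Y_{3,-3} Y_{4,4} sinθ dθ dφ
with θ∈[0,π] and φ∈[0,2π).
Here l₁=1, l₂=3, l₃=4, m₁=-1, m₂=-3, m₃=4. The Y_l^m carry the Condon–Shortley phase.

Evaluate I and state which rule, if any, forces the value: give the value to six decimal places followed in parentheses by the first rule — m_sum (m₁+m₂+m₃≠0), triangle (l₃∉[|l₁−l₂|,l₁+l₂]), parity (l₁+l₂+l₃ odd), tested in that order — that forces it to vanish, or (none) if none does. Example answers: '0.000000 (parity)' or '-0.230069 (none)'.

Rules hold: Σm=0, L=8 even, 2≤4≤4.
N = 3·7·9 = 189
Δ = 0!·2!·6!/9! = 1/252
Racah Σ t=0..0: t=0:+1/36 = 1/36
⇒ 3j(1 3 4; 0 0 0)² = 4/63, sgn +1
Racah Σ t=0..0: t=0:+1/1440 = 1/1440
⇒ 3j(1 3 4; -1 -3 4)² = 1/9, sgn +1
4πI² = N·(3j₀)²·(3jₘ)² = 4/3
I = +1·√(1.33333/4π) = 0.32573501
No selection rule forces the value: the integral is nonzero (none).

0.325735 (none)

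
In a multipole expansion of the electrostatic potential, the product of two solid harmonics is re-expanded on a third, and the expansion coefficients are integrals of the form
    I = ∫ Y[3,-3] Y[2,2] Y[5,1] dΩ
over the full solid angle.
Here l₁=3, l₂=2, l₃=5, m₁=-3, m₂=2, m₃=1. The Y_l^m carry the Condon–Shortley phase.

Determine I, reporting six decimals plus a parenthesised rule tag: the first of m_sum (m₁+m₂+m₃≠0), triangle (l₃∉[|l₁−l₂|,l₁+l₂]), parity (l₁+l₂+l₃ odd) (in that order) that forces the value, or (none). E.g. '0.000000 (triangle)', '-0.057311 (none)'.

m-sum 0 ✓  L=10 even ✓  1≤5≤5 ✓
Π(2lᵢ+1) = 7×5×11 = 385
triangle coeff Δ(3,2,5) = 1/2310
Σ_t [0,0]: t=0:+1/144 = 1/144
(3j)²=10/231 [(3 2 5; 0 0 0)], sign=-1
Σ_t [0,0]: t=0:+1/17280 = 1/17280
(3j)²=1/2310 [(3 2 5; -3 2 1)], sign=+1
⇒ 4πI² = 5/693
I = (-1)√(5/693/(4π)) = -0.02396147
No selection rule forces the value: the integral is nonzero (none).

-0.023961 (none)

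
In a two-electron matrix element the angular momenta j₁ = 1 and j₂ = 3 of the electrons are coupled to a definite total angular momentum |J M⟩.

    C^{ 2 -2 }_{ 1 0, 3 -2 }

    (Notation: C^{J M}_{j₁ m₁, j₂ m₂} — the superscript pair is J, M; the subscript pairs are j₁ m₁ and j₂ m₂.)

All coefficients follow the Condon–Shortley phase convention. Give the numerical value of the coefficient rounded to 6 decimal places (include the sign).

−√(5/21) ≈ -0.487950

triangle: 2!*0!*4!/7! = 48/5040
(j±m)!: 1!*1!*1!*5!*0!*4! = 2880
prefactor² = (2J+1)*Δ*N² = 960/7
  k=1: −1/(1!*1!*0!*0!*0!*4!) = -1/24
Σ = -1/24  ⇒  CG² = 960/7*(-1/24)² = 5/21
CG = −√(5/21) = -0.487950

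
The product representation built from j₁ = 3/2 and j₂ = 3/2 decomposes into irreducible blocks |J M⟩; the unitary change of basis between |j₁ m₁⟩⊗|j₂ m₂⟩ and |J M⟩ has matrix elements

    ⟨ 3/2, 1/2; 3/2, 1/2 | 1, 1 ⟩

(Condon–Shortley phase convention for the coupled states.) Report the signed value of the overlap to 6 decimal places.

-0.632456  (= −√(2/5))

triangle: 2!*1!*1!/5! = 2/120
(j±m)!: 2!*1!*2!*1!*2!*0! = 8
prefactor² = (2J+1)*Δ*N² = 2/5
  k=1: −1/(1!*1!*0!*1!*1!*0!) = -1
Σ = -1  ⇒  CG² = 2/5*(-1)² = 2/5
CG = −√(2/5) = -0.632456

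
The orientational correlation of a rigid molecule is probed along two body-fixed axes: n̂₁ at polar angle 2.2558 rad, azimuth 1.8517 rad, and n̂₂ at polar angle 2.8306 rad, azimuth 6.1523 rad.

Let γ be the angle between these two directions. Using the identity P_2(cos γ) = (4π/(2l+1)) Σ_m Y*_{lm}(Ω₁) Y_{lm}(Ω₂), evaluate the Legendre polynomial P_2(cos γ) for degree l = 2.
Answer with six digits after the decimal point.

Expand P_2 via completeness: Σ_{m} conj(Y_{2,m}) at Ω₁ times Y_{2,m} at Ω₂ —
  m=-2: (-0.19605 - 0.12341j) × (0.03494 + 0.00936j) = -0.00569 - 0.00615j  (running Σ = -0.00569 - 0.00615j)
  m=-1: (0.10493 - 0.36368j) × (-0.22314 - 0.02937j) = -0.03410 + 0.07807j  (running Σ = -0.03979 + 0.07192j)
  m=0: (0.06334 + 0.00000j) × (0.54218 + 0.00000j) = 0.03434 + 0.00000j  (running Σ = -0.00545 + 0.07192j)
  m=1: (-0.10493 - 0.36368j) × (0.22314 - 0.02937j) = -0.03410 - 0.07807j  (running Σ = -0.03955 - 0.00615j)
  m=2: (-0.19605 + 0.12341j) × (0.03494 - 0.00936j) = -0.00569 + 0.00615j  (running Σ = -0.04524 + 0.00000j)
Accumulated sum -0.04524 + 0.00000j; after 4π/(2l+1) scaling, -0.11370 + 0.00000j ⇒ P_2 = -0.113700

-0.113700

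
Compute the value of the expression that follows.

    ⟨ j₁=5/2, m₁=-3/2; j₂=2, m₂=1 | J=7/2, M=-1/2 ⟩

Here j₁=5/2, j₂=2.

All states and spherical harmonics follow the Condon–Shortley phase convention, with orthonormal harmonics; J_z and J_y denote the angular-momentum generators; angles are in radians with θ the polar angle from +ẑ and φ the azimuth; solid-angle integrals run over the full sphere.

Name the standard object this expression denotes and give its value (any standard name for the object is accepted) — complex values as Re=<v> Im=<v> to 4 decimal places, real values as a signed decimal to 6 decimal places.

Clebsch–Gordan coefficient, −√(121/315) ≈ -0.619780

This is a Clebsch–Gordan (vector-coupling) coefficient.
√[8·1!4!3!/9! · 1!4!3!1!3!4!] = √(2304/35)
  +(−1)^0/∏(0,1,4,3,0,0)! = 1/144  (running 1/144)
  +(−1)^1/∏(1,0,3,2,1,1)! = -1/12  (running -11/144)
⟨..|..⟩ = √(2304/35)·(-11/144) = -0.619780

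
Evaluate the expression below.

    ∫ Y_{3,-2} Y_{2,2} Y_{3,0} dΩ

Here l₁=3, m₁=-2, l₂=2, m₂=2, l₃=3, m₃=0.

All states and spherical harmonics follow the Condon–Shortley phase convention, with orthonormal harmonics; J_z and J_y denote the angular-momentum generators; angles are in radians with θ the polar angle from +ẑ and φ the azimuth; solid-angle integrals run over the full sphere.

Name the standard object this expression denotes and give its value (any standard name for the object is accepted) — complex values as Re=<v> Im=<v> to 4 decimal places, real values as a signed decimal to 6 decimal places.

Gaunt coefficient, -0.188063

This is a Gaunt coefficient — the integral of a triple product of spherical harmonics over the sphere.
Checks pass: Σm=0; 8 even; l₃=3∈[1,5].
(2·3+1)(2·2+1)(2·3+1) = 245
Δ: 2! 4! 2! / 9! → 1/3780
sum: t=0:+1/24 t=1:−1/4 t=2:+1/24 = -1/6
3j²(3 2 3; 0 0 0) = Δ·Π!·Σ² = 4/105  (sign +1)
sum: t=2:+1/24 = 1/24
3j²(3 2 3; -2 2 0) = Δ·Π!·Σ² = 1/21  (sign -1)
combine: 4πI² = 245·4/105·1/21 = 4/9
take √, sign -1: I = -0.18806319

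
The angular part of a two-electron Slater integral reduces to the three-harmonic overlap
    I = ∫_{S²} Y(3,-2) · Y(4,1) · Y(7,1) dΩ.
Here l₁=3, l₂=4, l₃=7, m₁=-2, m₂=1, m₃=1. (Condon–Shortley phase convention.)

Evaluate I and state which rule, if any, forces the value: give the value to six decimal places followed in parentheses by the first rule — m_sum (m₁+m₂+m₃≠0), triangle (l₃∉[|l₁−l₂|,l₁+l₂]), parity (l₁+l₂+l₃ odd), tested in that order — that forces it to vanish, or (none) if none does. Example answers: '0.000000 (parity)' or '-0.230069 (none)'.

m-sum 0 ✓  L=14 even ✓  1≤7≤7 ✓
Π(2lᵢ+1) = 7×9×15 = 945
triangle coeff Δ(3,4,7) = 1/45045
Σ_t [0,0]: t=0:+1/20736 = 1/20736
(3j)²=35/1287 [(3 4 7; 0 0 0)], sign=-1
Σ_t [0,0]: t=0:+1/86400 = 1/86400
(3j)²=16/2145 [(3 4 7; -2 1 1)], sign=+1
⇒ 4πI² = 3920/20449
I = (-1)√(3920/20449/(4π)) = -0.12350998
No selection rule forces the value: the integral is nonzero (none).

-0.123510 (none)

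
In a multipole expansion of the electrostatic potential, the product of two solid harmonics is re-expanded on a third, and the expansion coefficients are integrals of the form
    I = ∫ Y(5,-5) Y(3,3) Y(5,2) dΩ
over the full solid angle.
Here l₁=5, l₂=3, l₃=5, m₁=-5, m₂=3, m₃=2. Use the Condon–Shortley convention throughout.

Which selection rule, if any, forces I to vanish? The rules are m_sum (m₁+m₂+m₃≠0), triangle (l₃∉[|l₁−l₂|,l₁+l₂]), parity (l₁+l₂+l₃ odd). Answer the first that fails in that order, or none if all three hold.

parity

m₁+m₂+m₃ = -5 + 3 + 2 = 0  ✓
triangle: |5−3|=2 ≤ l₃=5 ≤ 5+3=8  ✓
parity: l₁+l₂+l₃ = 13 is odd  ✗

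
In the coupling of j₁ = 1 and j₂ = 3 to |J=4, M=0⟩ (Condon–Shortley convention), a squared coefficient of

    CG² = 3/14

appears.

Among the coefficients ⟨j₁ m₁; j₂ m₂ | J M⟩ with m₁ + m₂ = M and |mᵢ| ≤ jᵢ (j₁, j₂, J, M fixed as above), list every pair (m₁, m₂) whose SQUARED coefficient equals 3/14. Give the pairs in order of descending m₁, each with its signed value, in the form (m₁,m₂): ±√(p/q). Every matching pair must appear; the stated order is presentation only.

Admissible pairs with m₁+m₂ = M = 0: (-1,1), (0,0), (1,-1)
  (m₁,m₂)=(1,-1): CG² = 3/14, CG = +√(3/14)   ← matches the target
  (m₁,m₂)=(0,0): CG² = 4/7, CG = +√(4/7)
  (m₁,m₂)=(-1,1): CG² = 3/14, CG = +√(3/14)   ← matches the target
Pairs with CG² = 3/14: (1,-1): +√(3/14); (-1,1): +√(3/14)

(1,-1): +√(3/14); (-1,1): +√(3/14)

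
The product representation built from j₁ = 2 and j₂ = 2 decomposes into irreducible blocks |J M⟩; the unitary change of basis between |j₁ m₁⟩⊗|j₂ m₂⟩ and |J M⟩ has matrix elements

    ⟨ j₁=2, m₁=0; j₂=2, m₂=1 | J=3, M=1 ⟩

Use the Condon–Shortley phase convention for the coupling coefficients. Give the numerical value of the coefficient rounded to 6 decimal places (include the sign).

√[7·1!3!3!/8! · 2!2!3!1!4!2!] = √(36/5)
  +(−1)^0/∏(0,1,2,3,1,0)! = 1/12  (running 1/12)
  +(−1)^1/∏(1,0,1,2,2,1)! = -1/4  (running -1/6)
⟨..|..⟩ = √(36/5)·(-1/6) = -0.447214

−√(1/5) = -0.447214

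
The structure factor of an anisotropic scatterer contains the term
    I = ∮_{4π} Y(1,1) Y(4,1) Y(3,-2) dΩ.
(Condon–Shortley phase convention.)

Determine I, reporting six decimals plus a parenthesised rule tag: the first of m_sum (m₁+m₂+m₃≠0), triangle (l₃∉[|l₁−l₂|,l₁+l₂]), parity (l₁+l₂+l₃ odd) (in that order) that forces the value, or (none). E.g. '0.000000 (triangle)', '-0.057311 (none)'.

-0.106622 (none)

m-sum 0 ✓  L=8 even ✓  3≤3≤5 ✓
Π(2lᵢ+1) = 3×9×7 = 189
triangle coeff Δ(1,4,3) = 1/252
Σ_t [1,1]: t=1:−1/36 = -1/36
(3j)²=4/63 [(1 4 3; 0 0 0)], sign=+1
Σ_t [0,0]: t=0:+1/240 = 1/240
(3j)²=1/84 [(1 4 3; 1 1 -2)], sign=-1
⇒ 4πI² = 1/7
I = (-1)√(1/7/(4π)) = -0.10662181
No selection rule forces the value: the integral is nonzero (none).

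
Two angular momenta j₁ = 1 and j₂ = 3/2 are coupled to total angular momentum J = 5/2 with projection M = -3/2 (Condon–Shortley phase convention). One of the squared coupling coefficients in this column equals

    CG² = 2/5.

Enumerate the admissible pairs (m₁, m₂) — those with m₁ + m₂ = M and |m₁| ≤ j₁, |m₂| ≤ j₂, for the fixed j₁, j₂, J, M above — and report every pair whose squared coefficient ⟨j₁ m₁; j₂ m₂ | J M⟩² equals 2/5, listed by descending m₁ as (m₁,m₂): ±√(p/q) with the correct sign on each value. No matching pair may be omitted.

Admissible pairs with m₁+m₂ = M = -3/2: (-1,-1/2), (0,-3/2)
  (m₁,m₂)=(0,-3/2): CG² = 2/5, CG = +√(2/5)   ← matches the target
  (m₁,m₂)=(-1,-1/2): CG² = 3/5, CG = +√(3/5)
Pairs with CG² = 2/5: (0,-3/2): +√(2/5)

(0,-3/2): +√(2/5)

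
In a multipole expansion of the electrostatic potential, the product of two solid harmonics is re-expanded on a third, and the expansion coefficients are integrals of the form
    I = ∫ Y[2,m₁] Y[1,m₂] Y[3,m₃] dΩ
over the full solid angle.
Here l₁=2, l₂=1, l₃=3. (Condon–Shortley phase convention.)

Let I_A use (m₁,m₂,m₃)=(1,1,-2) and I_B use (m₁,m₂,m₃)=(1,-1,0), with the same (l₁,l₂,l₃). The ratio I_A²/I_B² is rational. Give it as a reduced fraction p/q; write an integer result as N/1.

Same 2,1,3: normalisation and zero-m 3j drop out of the ratio.
A: Δ: 0! 4! 2! / 7! → 1/105; sum: t=0:+1/12 = 1/12; 3j²(2 1 3; 1 1 -2) = Δ·Π!·Σ² = 2/21  (sign -1)
B: Δ: 0! 4! 2! / 7! → 1/105; sum: t=0:+1/12 = 1/12; 3j²(2 1 3; 1 -1 0) = Δ·Π!·Σ² = 1/35  (sign -1)
I_A²/I_B² = (2/21)/(1/35) = 10/3

10/3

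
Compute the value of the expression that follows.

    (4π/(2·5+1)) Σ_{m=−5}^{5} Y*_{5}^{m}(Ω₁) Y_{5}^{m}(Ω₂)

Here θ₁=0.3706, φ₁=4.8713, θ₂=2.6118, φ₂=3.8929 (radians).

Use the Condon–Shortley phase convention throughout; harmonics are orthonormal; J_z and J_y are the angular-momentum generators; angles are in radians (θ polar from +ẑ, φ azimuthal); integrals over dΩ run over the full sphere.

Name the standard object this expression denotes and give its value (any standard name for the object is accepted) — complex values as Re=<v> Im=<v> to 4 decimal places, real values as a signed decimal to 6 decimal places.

This sum is the spherical-harmonic addition theorem: it equals the Legendre polynomial P_l(cos γ) of the angle γ between the two directions.
Summing Y*_{l m}(θ₁,φ₁)·Y_{l m}(θ₂,φ₂) over m ∈ [−5, 5]; prefactor 4π/(2·5+1) = 1.142397:
  [-5]  conj(Y_{5,-5})(Ω₁) = (0.002064, -0.002026) ; Y_{5,-5}(Ω₂) = (0.012495, -0.008825) ; Δ = (0.000008, -0.000044)
  [-4]  conj(Y_{5,-4})(Ω₁) = (0.018941, 0.013975) ; Y_{5,-4}(Ω₂) = (0.081836, 0.011229) ; Δ = (0.001393, 0.001356)
  [-3]  conj(Y_{5,-3})(Ω₁) = (-0.051429, 0.099579) ; Y_{5,-3}(Ω₂) = (0.160682, 0.197436) ; Δ = (-0.027924, 0.005847)
  [-2]  conj(Y_{5,-2})(Ω₁) = (-0.316212, -0.104026) ; Y_{5,-2}(Ω₂) = (-0.031395, 0.459750) ; Δ = (0.057753, -0.142113)
  [-1]  conj(Y_{5,-1})(Ω₁) = (0.086062, -0.537009) ; Y_{5,-1}(Ω₂) = (-0.262460, 0.245149) ; Δ = (0.109059, 0.162042)
  [+0]  conj(Y_{5,0})(Ω₁) = (0.189505, -0.000000) ; Y_{5,0}(Ω₂) = (0.221268, 0.000000) ; Δ = (0.041931, 0.000000)
  [+1]  conj(Y_{5,1})(Ω₁) = (-0.086062, -0.537009) ; Y_{5,1}(Ω₂) = (0.262460, 0.245149) ; Δ = (0.109059, -0.162042)
  [+2]  conj(Y_{5,2})(Ω₁) = (-0.316212, 0.104026) ; Y_{5,2}(Ω₂) = (-0.031395, -0.459750) ; Δ = (0.057753, 0.142113)
  [+3]  conj(Y_{5,3})(Ω₁) = (0.051429, 0.099579) ; Y_{5,3}(Ω₂) = (-0.160682, 0.197436) ; Δ = (-0.027924, -0.005847)
  [+4]  conj(Y_{5,4})(Ω₁) = (0.018941, -0.013975) ; Y_{5,4}(Ω₂) = (0.081836, -0.011229) ; Δ = (0.001393, -0.001356)
  [+5]  conj(Y_{5,5})(Ω₁) = (-0.002064, -0.002026) ; Y_{5,5}(Ω₂) = (-0.012495, -0.008825) ; Δ = (0.000008, 0.000044)
Σ over m = (0.322510, -0.000000); ×(4π/11) → (0.368435, -0.000000). Real part: 0.368435

Legendre polynomial (addition theorem), +0.368435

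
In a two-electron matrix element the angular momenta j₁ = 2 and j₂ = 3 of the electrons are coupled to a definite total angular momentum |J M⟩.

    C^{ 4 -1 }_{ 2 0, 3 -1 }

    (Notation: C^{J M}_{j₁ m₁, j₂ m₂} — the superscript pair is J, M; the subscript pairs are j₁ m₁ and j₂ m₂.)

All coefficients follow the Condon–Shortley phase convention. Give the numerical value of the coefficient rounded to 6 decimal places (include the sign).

+0.327327  (= +√(3/28))

j₁+j₂−J=1  J+j₁−j₂=3  J−j₁+j₂=5  j₁+j₂+J+1=10
(j₁±m₁, j₂±m₂, J±M) = (2,2,2,4,3,5)
P² = 1728/7
sum k=0..1:
  [0] +1/24 = 1/24
  [1] −1/48 = -1/48
S = 1/48
C² = P²·S² = 3/28 ; C = +0.327327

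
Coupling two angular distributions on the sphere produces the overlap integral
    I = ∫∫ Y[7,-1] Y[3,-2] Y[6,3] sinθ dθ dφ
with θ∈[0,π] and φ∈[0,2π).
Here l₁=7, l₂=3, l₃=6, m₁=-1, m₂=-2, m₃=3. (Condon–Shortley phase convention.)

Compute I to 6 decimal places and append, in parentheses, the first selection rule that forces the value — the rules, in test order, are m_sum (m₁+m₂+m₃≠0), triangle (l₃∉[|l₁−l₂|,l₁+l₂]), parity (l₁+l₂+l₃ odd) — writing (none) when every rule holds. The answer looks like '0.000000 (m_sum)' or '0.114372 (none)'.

m-sum 0 ✓  L=16 even ✓  4≤6≤10 ✓
Π(2lᵢ+1) = 15×7×13 = 1365
triangle coeff Δ(7,3,6) = 1/2042040
Σ_t [1,3]: t=1:−1/207360 t=2:+1/57600 t=3:−1/207360 = 1/129600
(3j)²=168/12155 [(7 3 6; 0 0 0)], sign=+1
Σ_t [0,1]: t=0:+1/1935360 t=1:−1/362880 = -13/5806080
(3j)²=195/10472 [(7 3 6; -1 -2 3)], sign=+1
⇒ 4πI² = 12285/34969
I = (+1)√(12285/34969/(4π)) = 0.16720184
No selection rule forces the value: the integral is nonzero (none).

0.167202 (none)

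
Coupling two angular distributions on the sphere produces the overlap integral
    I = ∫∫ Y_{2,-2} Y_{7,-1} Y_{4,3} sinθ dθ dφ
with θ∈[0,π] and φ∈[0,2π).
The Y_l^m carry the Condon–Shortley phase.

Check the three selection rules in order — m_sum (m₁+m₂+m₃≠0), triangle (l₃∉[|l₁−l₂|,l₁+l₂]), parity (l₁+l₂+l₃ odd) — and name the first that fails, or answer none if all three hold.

triangle

m₁+m₂+m₃ = -2 − 1 + 3 = 0  ✓
triangle: need |l₁−l₂| ≤ l₃ ≤ l₁+l₂ = [5,9]; l₃=4 is outside  ✗
parity: l₁+l₂+l₃ = 13 is odd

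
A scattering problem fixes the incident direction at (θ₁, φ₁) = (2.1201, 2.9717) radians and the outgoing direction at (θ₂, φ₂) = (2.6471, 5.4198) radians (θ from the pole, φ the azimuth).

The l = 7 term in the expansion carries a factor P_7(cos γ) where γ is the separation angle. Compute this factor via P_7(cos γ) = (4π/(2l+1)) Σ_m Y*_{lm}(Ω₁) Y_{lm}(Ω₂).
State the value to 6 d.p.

Expand P_7 via completeness: Σ_{m} conj(Y_{7,m}) at Ω₁ times Y_{7,m} at Ω₂ —
  m=-7: (-0.06112 + 0.15235j) × (0.00263 - 0.00064j) = -0.00006 + 0.00044j  (running Σ = -0.00006 + 0.00044j)
  m=-6: (-0.19698 + 0.32025j) × (-0.00849 + 0.01679j) = -0.00371 - 0.00603j  (running Σ = -0.00377 - 0.00559j)
  m=-5: (-0.27815 + 0.31629j) × (-0.03087 - 0.07396j) = 0.03198 + 0.01081j  (running Σ = 0.02821 + 0.00522j)
  m=-4: (-0.08572 + 0.06926j) × (0.22055 + 0.07112j) = -0.02383 + 0.00918j  (running Σ = 0.00438 + 0.01440j)
  m=-3: (0.26155 - 0.14619j) × (-0.37978 + 0.23360j) = -0.06518 + 0.11662j  (running Σ = -0.06080 + 0.13101j)
  m=-2: (0.24420 - 0.08632j) × (0.07523 - 0.47842j) = -0.02293 - 0.12333j  (running Σ = -0.08373 + 0.00769j)
  m=-1: (-0.19910 + 0.03416j) × (0.03893 + 0.04553j) = -0.00931 - 0.00773j  (running Σ = -0.09304 - 0.00005j)
  m=0: (-0.28739 + 0.00000j) × (0.44589 + 0.00000j) = -0.12814 + 0.00000j  (running Σ = -0.22118 - 0.00005j)
  m=1: (0.19910 + 0.03416j) × (-0.03893 + 0.04553j) = -0.00931 + 0.00773j  (running Σ = -0.23049 + 0.00769j)
  m=2: (0.24420 + 0.08632j) × (0.07523 + 0.47842j) = -0.02293 + 0.12333j  (running Σ = -0.25341 + 0.13101j)
  m=3: (-0.26155 - 0.14619j) × (0.37978 + 0.23360j) = -0.06518 - 0.11662j  (running Σ = -0.31859 + 0.01440j)
  m=4: (-0.08572 - 0.06926j) × (0.22055 - 0.07112j) = -0.02383 - 0.00918j  (running Σ = -0.34243 + 0.00522j)
  m=5: (0.27815 + 0.31629j) × (0.03087 - 0.07396j) = 0.03198 - 0.01081j  (running Σ = -0.31045 - 0.00559j)
  m=6: (-0.19698 - 0.32025j) × (-0.00849 - 0.01679j) = -0.00371 + 0.00603j  (running Σ = -0.31415 + 0.00044j)
  m=7: (0.06112 + 0.15235j) × (-0.00263 - 0.00064j) = -0.00006 - 0.00044j  (running Σ = -0.31422 + 0.00000j)
Accumulated sum -0.31422 + 0.00000j; after 4π/(2l+1) scaling, -0.26324 + 0.00000j ⇒ P_7 = -0.263237

-0.263237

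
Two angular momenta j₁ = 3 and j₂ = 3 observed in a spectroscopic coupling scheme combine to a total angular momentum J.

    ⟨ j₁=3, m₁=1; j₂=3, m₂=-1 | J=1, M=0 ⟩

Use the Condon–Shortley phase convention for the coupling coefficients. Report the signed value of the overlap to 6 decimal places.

+√(1/28) = +0.188982

j₁+j₂−J=5  J+j₁−j₂=1  J−j₁+j₂=1  j₁+j₂+J+1=8
(j₁±m₁, j₂±m₂, J±M) = (4,2,2,4,1,1)
P² = 144/7
sum k=1..2:
  [1] −1/24 = -1/24
  [2] +1/12 = 1/12
S = 1/24
C² = P²·S² = 1/28 ; C = +0.188982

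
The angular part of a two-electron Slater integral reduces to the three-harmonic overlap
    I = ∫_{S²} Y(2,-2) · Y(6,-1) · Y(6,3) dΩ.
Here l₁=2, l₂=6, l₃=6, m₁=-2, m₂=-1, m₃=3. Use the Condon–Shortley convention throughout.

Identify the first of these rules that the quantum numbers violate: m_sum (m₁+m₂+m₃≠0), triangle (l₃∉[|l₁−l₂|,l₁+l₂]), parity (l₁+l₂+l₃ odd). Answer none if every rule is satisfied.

m₁+m₂+m₃ = -2 − 1 + 3 = 0  ✓
triangle: |2−6|=4 ≤ l₃=6 ≤ 2+6=8  ✓
parity: l₁+l₂+l₃ = 14 is even  ✓

none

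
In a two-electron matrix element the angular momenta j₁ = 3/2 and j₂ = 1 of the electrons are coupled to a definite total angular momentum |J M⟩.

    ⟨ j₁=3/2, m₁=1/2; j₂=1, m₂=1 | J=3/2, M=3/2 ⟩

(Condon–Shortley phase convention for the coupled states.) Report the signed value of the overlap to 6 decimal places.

-0.632456

j₁+j₂−J=1  J+j₁−j₂=2  J−j₁+j₂=1  j₁+j₂+J+1=5
(j₁±m₁, j₂±m₂, J±M) = (2,1,2,0,3,0)
P² = 8/5
sum k=1..1:
  [1] −1/2 = -1/2
S = -1/2
C² = P²·S² = 2/5 ; C = -0.632456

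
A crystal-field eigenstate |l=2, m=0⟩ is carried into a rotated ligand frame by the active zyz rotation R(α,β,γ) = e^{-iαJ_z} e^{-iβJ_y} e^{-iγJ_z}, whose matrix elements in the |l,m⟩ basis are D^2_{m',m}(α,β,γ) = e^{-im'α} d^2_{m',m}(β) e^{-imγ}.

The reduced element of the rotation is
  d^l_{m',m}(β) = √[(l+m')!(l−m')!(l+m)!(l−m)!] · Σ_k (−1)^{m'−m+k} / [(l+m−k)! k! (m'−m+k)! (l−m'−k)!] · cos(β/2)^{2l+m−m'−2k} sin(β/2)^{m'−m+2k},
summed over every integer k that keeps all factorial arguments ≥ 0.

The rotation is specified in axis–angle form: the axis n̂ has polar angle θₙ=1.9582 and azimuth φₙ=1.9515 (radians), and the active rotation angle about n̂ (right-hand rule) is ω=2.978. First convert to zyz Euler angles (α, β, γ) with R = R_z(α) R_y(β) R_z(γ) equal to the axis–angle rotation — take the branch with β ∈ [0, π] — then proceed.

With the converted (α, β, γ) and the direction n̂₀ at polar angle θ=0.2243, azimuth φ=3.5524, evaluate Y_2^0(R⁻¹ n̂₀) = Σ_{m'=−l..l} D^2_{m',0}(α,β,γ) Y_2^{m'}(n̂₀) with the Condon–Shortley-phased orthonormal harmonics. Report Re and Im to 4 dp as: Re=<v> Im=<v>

Axis–angle → zyz. n̂ = (sinθₙcosφₙ, sinθₙsinφₙ, cosθₙ) = (-0.344038, +0.859602, -0.377786), ω = 2.9780.
R = I cosω + sinω [n̂]ₓ + (1−cosω) n̂n̂ᵀ gives
  R = [-0.751505, -0.525995, +0.398208; -0.649050, +0.481318, -0.589124; +0.118212, -0.701186, -0.703110]
β = atan2(√(R₁₃²+R₂₃²), R₃₃) = 2.350558; α = atan2(R₂₃, R₁₃) mod 2π = 5.306779; γ = atan2(R₃₂, −R₃₁) mod 2π = 4.545372
Need the full column D^2_{m',0} for m'=−2..2 at α=5.3068, β=2.3506, γ=4.5454.
cos(β/2)=0.385286, sin(β/2)=0.922797
d^2_{-2,0}: single k=2 term ⇒ +0.309638;  D = -0.115431-0.287318i
d^2_{-1,0}: k∈[1..2] ⇒ +0.129280 -0.741613 = -0.612334;  D = -0.342909+0.507312i
d^2_{0,0}: k∈[0..2] ⇒ +0.022036 -0.505636 +0.725146 = +0.241545;  D = +0.241545+0.000000i
d^2_{1,0}: k∈[0..1] ⇒ -0.129280 +0.741613 = +0.612334;  D = +0.342909+0.507312i
d^2_{2,0}: single k=0 term ⇒ +0.309638;  D = -0.115431+0.287318i
Y_2^{m'}(θ=0.2243,φ=3.5524) and Σ D·Y over m':
  (-0.1154-0.2873i)·(+0.0130-0.0140i)  (-0.3429+0.5073i)·(-0.1536+0.0669i)  (+0.2415+0.0000i)·(+0.5840+0.0000i)  (+0.3429+0.5073i)·(+0.1536+0.0669i)  (-0.1154+0.2873i)·(+0.0130+0.0140i)
Y_2^0(R⁻¹ n̂) = +0.167464-0.000000i

Re=0.1675 Im=0.0000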